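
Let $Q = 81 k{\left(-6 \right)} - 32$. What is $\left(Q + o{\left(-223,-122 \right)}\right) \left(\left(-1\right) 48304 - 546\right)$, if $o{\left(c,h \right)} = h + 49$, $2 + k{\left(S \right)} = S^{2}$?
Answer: $-129403650$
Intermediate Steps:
$k{\left(S \right)} = -2 + S^{2}$
$Q = 2722$ ($Q = 81 \left(-2 + \left(-6\right)^{2}\right) - 32 = 81 \left(-2 + 36\right) - 32 = 81 \cdot 34 - 32 = 2754 - 32 = 2722$)
$o{\left(c,h \right)} = 49 + h$
$\left(Q + o{\left(-223,-122 \right)}\right) \left(\left(-1\right) 48304 - 546\right) = \left(2722 + \left(49 - 122\right)\right) \left(\left(-1\right) 48304 - 546\right) = \left(2722 - 73\right) \left(-48304 - 546\right) = 2649 \left(-48850\right) = -129403650$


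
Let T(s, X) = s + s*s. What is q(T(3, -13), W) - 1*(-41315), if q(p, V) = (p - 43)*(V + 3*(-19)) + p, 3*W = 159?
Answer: 41451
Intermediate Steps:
W = 53 (W = (⅓)*159 = 53)
T(s, X) = s + s²
q(p, V) = p + (-57 + V)*(-43 + p) (q(p, V) = (-43 + p)*(V - 57) + p = (-43 + p)*(-57 + V) + p = (-57 + V)*(-43 + p) + p = p + (-57 + V)*(-43 + p))
q(T(3, -13), W) - 1*(-41315) = (2451 - 168*(1 + 3) - 43*53 + 53*(3*(1 + 3))) - 1*(-41315) = (2451 - 168*4 - 2279 + 53*(3*4)) + 41315 = (2451 - 56*12 - 2279 + 53*12) + 41315 = (2451 - 672 - 2279 + 636) + 41315 = 136 + 41315 = 41451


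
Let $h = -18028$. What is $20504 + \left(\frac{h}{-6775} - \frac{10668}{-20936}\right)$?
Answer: $\frac{727191443877}{35460350} \approx 20507.0$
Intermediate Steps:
$20504 + \left(\frac{h}{-6775} - \frac{10668}{-20936}\right) = 20504 - \left(- \frac{18028}{6775} - \frac{2667}{5234}\right) = 20504 - - \frac{112427477}{35460350} = 20504 + \left(\frac{18028}{6775} + \frac{2667}{5234}\right) = 20504 + \frac{112427477}{35460350} = \frac{727191443877}{35460350}$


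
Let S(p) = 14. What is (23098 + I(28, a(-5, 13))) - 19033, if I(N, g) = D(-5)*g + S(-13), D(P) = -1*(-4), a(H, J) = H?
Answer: 4059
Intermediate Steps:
D(P) = 4
I(N, g) = 14 + 4*g (I(N, g) = 4*g + 14 = 14 + 4*g)
(23098 + I(28, a(-5, 13))) - 19033 = (23098 + (14 + 4*(-5))) - 19033 = (23098 + (14 - 20)) - 19033 = (23098 - 6) - 19033 = 23092 - 19033 = 4059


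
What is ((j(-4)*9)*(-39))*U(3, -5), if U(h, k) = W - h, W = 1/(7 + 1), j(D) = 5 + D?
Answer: 8073/8 ≈ 1009.1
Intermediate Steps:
W = 1/8 ≈ 0.12500
U(h, k) = 1/8 - h
((j(-4)*9)*(-39))*U(3, -5) = (((5 - 4)*9)*(-39))*(1/8 - 1*3) = ((1*9)*(-39))*(1/8 - 3) = (9*(-39))*(-23/8) = -351*(-23/8) = 8073/8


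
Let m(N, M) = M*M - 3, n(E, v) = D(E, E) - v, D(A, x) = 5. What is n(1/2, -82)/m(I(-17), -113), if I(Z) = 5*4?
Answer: 87/12766 ≈ 0.0068150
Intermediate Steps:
n(E, v) = 5 - v
I(Z) = 20
m(N, M) = -3 + M² (m(N, M) = M² - 3 = -3 + M²)
n(1/2, -82)/m(I(-17), -113) = (5 - 1*(-82))/(-3 + (-113)²) = (5 + 82)/(-3 + 12769) = 87/12766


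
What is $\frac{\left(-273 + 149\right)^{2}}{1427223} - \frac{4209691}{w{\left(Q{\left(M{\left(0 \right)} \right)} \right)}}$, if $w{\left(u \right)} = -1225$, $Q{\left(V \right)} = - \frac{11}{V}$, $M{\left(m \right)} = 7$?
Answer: $\frac{122616054157}{35680575} \approx 3436.5$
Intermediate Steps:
$\frac{\left(-273 + 149\right)^{2}}{1427223} - \frac{4209691}{w{\left(Q{\left(M{\left(0 \right)} \right)} \right)}} = \frac{\left(-273 + 149\right)^{2}}{1427223} - \frac{4209691}{-1225} = \left(-124\right)^{2} \cdot \frac{1}{1427223} - - \frac{4209691}{1225} = 15376 \cdot \frac{1}{1427223} + \frac{4209691}{1225} = \frac{15376}{1427223} + \frac{4209691}{1225} = \frac{122616054157}{35680575}$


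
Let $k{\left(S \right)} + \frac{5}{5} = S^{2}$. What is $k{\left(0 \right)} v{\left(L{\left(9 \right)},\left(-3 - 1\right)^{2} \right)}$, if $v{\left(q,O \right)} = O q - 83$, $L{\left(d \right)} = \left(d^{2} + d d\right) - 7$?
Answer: $-2397$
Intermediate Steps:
$L{\left(d \right)} = -7 + 2 d^{2}$ ($L{\left(d \right)} = \left(d^{2} + d^{2}\right) - 7 = 2 d^{2} - 7 = -7 + 2 d^{2}$)
$k{\left(S \right)} = -1 + S^{2}$
$v{\left(q,O \right)} = -83 + O q$
$k{\left(0 \right)} v{\left(L{\left(9 \right)},\left(-3 - 1\right)^{2} \right)} = \left(-1 + 0^{2}\right) \left(-83 + \left(-3 - 1\right)^{2} \left(-7 + 2 \cdot 9^{2}\right)\right) = \left(-1 + 0\right) \left(-83 + \left(-4\right)^{2} \left(-7 + 2 \cdot 81\right)\right) = - (-83 + 16 \left(-7 + 162\right)) = - (-83 + 16 \cdot 155) = - (-83 + 2480) = \left(-1\right) 2397 = -2397$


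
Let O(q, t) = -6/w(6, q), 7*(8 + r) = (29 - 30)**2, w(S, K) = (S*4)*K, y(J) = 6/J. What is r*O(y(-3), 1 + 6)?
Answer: -55/56 ≈ -0.98214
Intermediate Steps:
w(S, K) = 4*K*S (w(S, K) = (4*S)*K = 4*K*S)
r = -55/7 (r = -8 + (29 - 30)**2/7 = -8 + (1/7)*(-1)**2 = -8 + (1/7)*1 = -8 + 1/7 = -55/7 ≈ -7.8571)
O(q, t) = -1/(4*q) (O(q, t) = -6*1/(24*q) = -1/(4*q))
r*O(y(-3), 1 + 6) = -(-55)/(28*(6/(-3))) = -(-55)/(28*(6*(-1/3))) = -(-55)/(28*(-2)) = -(-55)*(-1)/(28*2) = -55/7*1/8 = -55/56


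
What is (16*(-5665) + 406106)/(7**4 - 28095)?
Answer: -157733/12847 ≈ -12.278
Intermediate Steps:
(16*(-5665) + 406106)/(7**4 - 28095) = (-90640 + 406106)/(2401 - 28095) = 315466/(-25694) = 315466*(-1/25694) = -157733/12847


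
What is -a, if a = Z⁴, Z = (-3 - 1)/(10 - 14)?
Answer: -1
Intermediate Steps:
Z = 1 (Z = -4/(-4) = -4*(-¼) = 1)
a = 1 (a = 1⁴ = 1)
-a = -1*1 = -1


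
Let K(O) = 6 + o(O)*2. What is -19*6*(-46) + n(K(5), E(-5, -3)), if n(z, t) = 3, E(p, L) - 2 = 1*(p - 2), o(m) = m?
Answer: 5247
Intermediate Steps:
E(p, L) = p (E(p, L) = 2 + 1*(p - 2) = 2 + 1*(-2 + p) = 2 + (-2 + p) = p)
K(O) = 6 + 2*O (K(O) = 6 + O*2 = 6 + 2*O)
-19*6*(-46) + n(K(5), E(-5, -3)) = -19*6*(-46) + 3 = -114*(-46) + 3 = 5244 + 3 = 5247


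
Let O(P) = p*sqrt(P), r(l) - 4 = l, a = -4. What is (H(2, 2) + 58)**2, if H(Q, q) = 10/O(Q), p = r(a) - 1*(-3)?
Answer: 30326/9 + 580*sqrt(2)/3 ≈ 3643.0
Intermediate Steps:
r(l) = 4 + l
p = 3 (p = (4 - 4) - 1*(-3) = 0 + 3 = 3)
O(P) = 3*sqrt(P)
H(Q, q) = 10/(3*sqrt(Q)) (H(Q, q) = 10/((3*sqrt(Q))) = 10*(1/(3*sqrt(Q))) = 10/(3*sqrt(Q)))
(H(2, 2) + 58)**2 = (10/(3*sqrt(2)) + 58)**2 = (10*(sqrt(2)/2)/3 + 58)**2 = (5*sqrt(2)/3 + 58)**2 = (58 + 5*sqrt(2)/3)**2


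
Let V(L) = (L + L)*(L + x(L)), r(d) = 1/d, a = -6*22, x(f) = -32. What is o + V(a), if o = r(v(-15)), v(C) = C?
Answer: 649439/15 ≈ 43296.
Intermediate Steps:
a = -132
V(L) = 2*L*(-32 + L) (V(L) = (L + L)*(L - 32) = (2*L)*(-32 + L) = 2*L*(-32 + L))
o = -1/15 (o = 1/(-15) = -1/15 ≈ -0.066667)
o + V(a) = -1/15 + 2*(-132)*(-32 - 132) = -1/15 + 2*(-132)*(-164) = -1/15 + 43296 = 649439/15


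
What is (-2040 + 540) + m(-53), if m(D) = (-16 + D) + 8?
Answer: -1561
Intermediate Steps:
m(D) = -8 + D
(-2040 + 540) + m(-53) = (-2040 + 540) + (-8 - 53) = -1500 - 61 = -1561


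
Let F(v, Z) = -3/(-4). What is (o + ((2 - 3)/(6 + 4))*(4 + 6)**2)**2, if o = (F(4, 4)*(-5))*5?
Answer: 13225/16 ≈ 826.56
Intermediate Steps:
F(v, Z) = 3/4 (F(v, Z) = -3*(-1/4) = 3/4)
o = -75/4 (o = ((3/4)*(-5))*5 = -15/4*5 = -75/4 ≈ -18.750)
(o + ((2 - 3)/(6 + 4))*(4 + 6)**2)**2 = (-75/4 + ((2 - 3)/(6 + 4))*(4 + 6)**2)**2 = (-75/4 - 1/10*10**2)**2 = (-75/4 - 1*1/10*100)**2 = (-75/4 - 1/10*100)**2 = (-75/4 - 10)**2 = (-115/4)**2 = 13225/16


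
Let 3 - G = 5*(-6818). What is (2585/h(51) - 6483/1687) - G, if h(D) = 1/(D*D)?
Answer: 11285166521/1687 ≈ 6.6895e+6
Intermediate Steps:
h(D) = D⁻²
G = 34093 (G = 3 - 5*(-6818) = 3 - 1*(-34090) = 3 + 34090 = 34093)
(2585/h(51) - 6483/1687) - G = (2585/(51⁻²) - 6483/1687) - 1*34093 = (2585/(1/2601) - 6483*1/1687) - 34093 = (2585*2601 - 6483/1687) - 34093 = (6723585 - 6483/1687) - 34093 = 11342681412/1687 - 34093 = 11285166521/1687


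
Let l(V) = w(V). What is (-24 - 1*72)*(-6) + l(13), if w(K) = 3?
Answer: 579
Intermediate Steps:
l(V) = 3
(-24 - 1*72)*(-6) + l(13) = (-24 - 1*72)*(-6) + 3 = (-24 - 72)*(-6) + 3 = -96*(-6) + 3 = 576 + 3 = 579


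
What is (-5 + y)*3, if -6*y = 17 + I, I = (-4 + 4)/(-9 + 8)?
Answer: -47/2 ≈ -23.500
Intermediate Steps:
I = 0 (I = 0/(-1) = 0*(-1) = 0)
y = -17/6 (y = -(17 + 0)/6 = -⅙*17 = -17/6 ≈ -2.8333)
(-5 + y)*3 = (-5 - 17/6)*3 = -47/6*3 = -47/2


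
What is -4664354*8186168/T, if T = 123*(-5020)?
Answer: 9545796363868/154365 ≈ 6.1839e+7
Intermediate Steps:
T = -617460
-4664354*8186168/T = -4664354/((-617460/8186168)) = -4664354/((-617460*1/8186168)) = -4664354/(-154365/2046542) = -4664354*(-2046542/154365) = 9545796363868/154365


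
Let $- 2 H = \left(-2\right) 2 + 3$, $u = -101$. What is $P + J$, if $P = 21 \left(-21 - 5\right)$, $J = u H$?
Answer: $- \frac{1193}{2} \approx -596.5$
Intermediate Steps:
$H = \frac{1}{2}$ ($H = - \frac{\left(-2\right) 2 + 3}{2} = - \frac{-4 + 3}{2} = \left(- \frac{1}{2}\right) \left(-1\right) = \frac{1}{2} \approx 0.5$)
$J = - \frac{101}{2}$ ($J = \left(-101\right) \frac{1}{2} = - \frac{101}{2} \approx -50.5$)
$P = -546$ ($P = 21 \left(-26\right) = -546$)
$P + J = -546 - \frac{101}{2} = - \frac{1193}{2}$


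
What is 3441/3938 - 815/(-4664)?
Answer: 875377/834856 ≈ 1.0485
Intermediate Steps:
3441/3938 - 815/(-4664) = 3441*(1/3938) - 815*(-1/4664) = 3441/3938 + 815/4664 = 875377/834856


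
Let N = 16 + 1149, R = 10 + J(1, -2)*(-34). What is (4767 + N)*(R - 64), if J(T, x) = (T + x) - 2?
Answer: 284736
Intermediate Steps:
J(T, x) = -2 + T + x
R = 112 (R = 10 + (-2 + 1 - 2)*(-34) = 10 - 3*(-34) = 10 + 102 = 112)
N = 1165
(4767 + N)*(R - 64) = (4767 + 1165)*(112 - 64) = 5932*48 = 284736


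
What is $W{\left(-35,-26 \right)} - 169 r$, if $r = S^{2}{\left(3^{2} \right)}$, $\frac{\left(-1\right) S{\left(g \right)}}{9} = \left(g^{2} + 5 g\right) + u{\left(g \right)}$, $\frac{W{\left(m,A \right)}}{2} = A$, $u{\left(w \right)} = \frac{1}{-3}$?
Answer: $-216178261$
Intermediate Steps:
$u{\left(w \right)} = - \frac{1}{3}$
$W{\left(m,A \right)} = 2 A$
$S{\left(g \right)} = 3 - 45 g - 9 g^{2}$ ($S{\left(g \right)} = - 9 \left(\left(g^{2} + 5 g\right) - \frac{1}{3}\right) = - 9 \left(- \frac{1}{3} + g^{2} + 5 g\right) = 3 - 45 g - 9 g^{2}$)
$r = 1279161$ ($r = \left(3 - 45 \cdot 3^{2} - 9 \left(3^{2}\right)^{2}\right)^{2} = \left(3 - 405 - 9 \cdot 9^{2}\right)^{2} = \left(3 - 405 - 729\right)^{2} = \left(-1131\right)^{2} = 1279161$)
$W{\left(-35,-26 \right)} - 169 r = 2 \left(-26\right) - 216178209 = -52 - 216178209 = -216178261$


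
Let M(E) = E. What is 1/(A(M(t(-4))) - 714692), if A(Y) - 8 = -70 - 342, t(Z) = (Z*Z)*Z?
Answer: -1/715096 ≈ -1.3984e-6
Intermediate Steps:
t(Z) = Z**3 (t(Z) = Z**2*Z = Z**3)
A(Y) = -404 (A(Y) = 8 + (-70 - 342) = 8 - 412 = -404)
1/(A(M(t(-4))) - 714692) = 1/(-404 - 714692) = 1/(-715096) = -1/715096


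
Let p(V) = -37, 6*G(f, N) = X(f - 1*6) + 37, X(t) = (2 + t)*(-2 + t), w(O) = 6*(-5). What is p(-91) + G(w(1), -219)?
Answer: 369/2 ≈ 184.50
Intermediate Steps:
w(O) = -30
X(t) = (-2 + t)*(2 + t)
G(f, N) = 11/2 + (-6 + f)²/6 (G(f, N) = ((-4 + (f - 1*6)²) + 37)/6 = ((-4 + (f - 6)²) + 37)/6 = ((-4 + (-6 + f)²) + 37)/6 = (33 + (-6 + f)²)/6 = 11/2 + (-6 + f)²/6)
p(-91) + G(w(1), -219) = -37 + (11/2 + (-6 - 30)²/6) = -37 + (11/2 + (⅙)*(-36)²) = -37 + (11/2 + (⅙)*1296) = -37 + (11/2 + 216) = -37 + 443/2 = 369/2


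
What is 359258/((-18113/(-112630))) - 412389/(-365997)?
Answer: 4936475908518779/2209767887 ≈ 2.2339e+6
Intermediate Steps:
359258/((-18113/(-112630))) - 412389/(-365997) = 359258/((-18113*(-1/112630))) - 412389*(-1/365997) = 359258/(18113/112630) + 137463/121999 = 359258*(112630/18113) + 137463/121999 = 40463228540/18113 + 137463/121999 = 4936475908518779/2209767887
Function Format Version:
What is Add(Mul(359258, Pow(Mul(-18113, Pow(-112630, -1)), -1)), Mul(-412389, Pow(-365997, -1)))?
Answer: Rational(4936475908518779, 2209767887) ≈ 2.2339e+6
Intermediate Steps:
Add(Mul(359258, Pow(Mul(-18113, Pow(-112630, -1)), -1)), Mul(-412389, Pow(-365997, -1))) = Add(Mul(359258, Pow(Mul(-18113, Rational(-1, 112630)), -1)), Mul(-412389, Rational(-1, 365997))) = Add(Mul(359258, Pow(Rational(18113, 112630), -1)), Rational(137463, 121999)) = Add(Mul(359258, Rational(112630, 18113)), Rational(137463, 121999)) = Add(Rational(40463228540, 18113), Rational(137463, 121999)) = Rational(4936475908518779, 2209767887)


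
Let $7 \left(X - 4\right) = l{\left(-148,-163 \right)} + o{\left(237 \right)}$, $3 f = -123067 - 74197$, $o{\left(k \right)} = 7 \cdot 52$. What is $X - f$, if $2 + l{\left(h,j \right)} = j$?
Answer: $\frac{1381529}{21} \approx 65787.0$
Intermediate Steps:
$o{\left(k \right)} = 364$
$l{\left(h,j \right)} = -2 + j$
$f = - \frac{197264}{3}$ ($f = \frac{-123067 - 74197}{3} = \frac{1}{3} \left(-197264\right) = - \frac{197264}{3} \approx -65755.0$)
$X = \frac{227}{7}$ ($X = 4 + \frac{\left(-2 - 163\right) + 364}{7} = 4 + \frac{-165 + 364}{7} = 4 + \frac{1}{7} \cdot 199 = 4 + \frac{199}{7} = \frac{227}{7} \approx 32.429$)
$X - f = \frac{227}{7} - - \frac{197264}{3} = \frac{227}{7} + \frac{197264}{3} = \frac{1381529}{21}$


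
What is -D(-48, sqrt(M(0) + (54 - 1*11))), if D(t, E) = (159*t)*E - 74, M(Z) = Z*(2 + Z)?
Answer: 74 + 7632*sqrt(43) ≈ 50120.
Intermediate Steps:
D(t, E) = -74 + 159*E*t (D(t, E) = 159*E*t - 74 = -74 + 159*E*t)
-D(-48, sqrt(M(0) + (54 - 1*11))) = -(-74 + 159*sqrt(0*(2 + 0) + (54 - 1*11))*(-48)) = -(-74 + 159*sqrt(0*2 + (54 - 11))*(-48)) = -(-74 + 159*sqrt(0 + 43)*(-48)) = -(-74 + 159*sqrt(43)*(-48)) = -(-74 - 7632*sqrt(43)) = 74 + 7632*sqrt(43)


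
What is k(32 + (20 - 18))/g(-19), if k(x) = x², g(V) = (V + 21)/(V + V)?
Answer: -21964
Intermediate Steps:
g(V) = (21 + V)/(2*V) (g(V) = (21 + V)/((2*V)) = (21 + V)*(1/(2*V)) = (21 + V)/(2*V))
k(32 + (20 - 18))/g(-19) = (32 + (20 - 18))²/(((½)*(21 - 19)/(-19))) = (32 + 2)²/(((½)*(-1/19)*2)) = 34²/(-1/19) = 1156*(-19) = -21964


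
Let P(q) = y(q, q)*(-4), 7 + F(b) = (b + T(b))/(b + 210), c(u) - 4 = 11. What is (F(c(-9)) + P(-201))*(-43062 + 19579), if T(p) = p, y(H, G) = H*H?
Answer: 56926619729/15 ≈ 3.7951e+9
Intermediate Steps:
y(H, G) = H²
c(u) = 15 (c(u) = 4 + 11 = 15)
F(b) = -7 + 2*b/(210 + b) (F(b) = -7 + (b + b)/(b + 210) = -7 + (2*b)/(210 + b) = -7 + 2*b/(210 + b))
P(q) = -4*q² (P(q) = q²*(-4) = -4*q²)
(F(c(-9)) + P(-201))*(-43062 + 19579) = (5*(-294 - 1*15)/(210 + 15) - 4*(-201)²)*(-43062 + 19579) = (5*(-294 - 15)/225 - 4*40401)*(-23483) = (5*(1/225)*(-309) - 161604)*(-23483) = (-103/15 - 161604)*(-23483) = -2424163/15*(-23483) = 56926619729/15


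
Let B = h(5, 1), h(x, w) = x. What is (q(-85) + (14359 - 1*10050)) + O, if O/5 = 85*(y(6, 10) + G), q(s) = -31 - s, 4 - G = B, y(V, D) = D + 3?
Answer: 9463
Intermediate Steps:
y(V, D) = 3 + D
B = 5
G = -1 (G = 4 - 1*5 = 4 - 5 = -1)
O = 5100 (O = 5*(85*((3 + 10) - 1)) = 5*(85*(13 - 1)) = 5*(85*12) = 5*1020 = 5100)
(q(-85) + (14359 - 1*10050)) + O = ((-31 - 1*(-85)) + (14359 - 1*10050)) + 5100 = ((-31 + 85) + (14359 - 10050)) + 5100 = (54 + 4309) + 5100 = 4363 + 5100 = 9463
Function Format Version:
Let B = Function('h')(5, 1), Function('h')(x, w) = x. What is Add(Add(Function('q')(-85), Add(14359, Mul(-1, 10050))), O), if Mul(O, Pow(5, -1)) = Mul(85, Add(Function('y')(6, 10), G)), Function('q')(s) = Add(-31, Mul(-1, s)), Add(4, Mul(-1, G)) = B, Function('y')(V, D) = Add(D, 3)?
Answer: 9463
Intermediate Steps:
Function('y')(V, D) = Add(3, D)
B = 5
G = -1 (G = Add(4, Mul(-1, 5)) = Add(4, -5) = -1)
O = 5100 (O = Mul(5, Mul(85, Add(Add(3, 10), -1))) = Mul(5, Mul(85, Add(13, -1))) = Mul(5, Mul(85, 12)) = Mul(5, 1020) = 5100)
Add(Add(Function('q')(-85), Add(14359, Mul(-1, 10050))), O) = Add(Add(Add(-31, Mul(-1, -85)), Add(14359, Mul(-1, 10050))), 5100) = Add(Add(Add(-31, 85), Add(14359, -10050)), 5100) = Add(Add(54, 4309), 5100) = Add(4363, 5100) = 9463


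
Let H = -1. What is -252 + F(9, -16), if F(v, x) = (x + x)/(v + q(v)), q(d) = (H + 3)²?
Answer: -3308/13 ≈ -254.46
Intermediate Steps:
q(d) = 4 (q(d) = (-1 + 3)² = 2² = 4)
F(v, x) = 2*x/(4 + v) (F(v, x) = (x + x)/(v + 4) = (2*x)/(4 + v) = 2*x/(4 + v))
-252 + F(9, -16) = -252 + 2*(-16)/(4 + 9) = -252 + 2*(-16)/13 = -252 + 2*(-16)*(1/13) = -252 - 32/13 = -3308/13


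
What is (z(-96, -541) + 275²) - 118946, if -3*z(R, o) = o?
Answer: -129422/3 ≈ -43141.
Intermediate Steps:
z(R, o) = -o/3
(z(-96, -541) + 275²) - 118946 = (-⅓*(-541) + 275²) - 118946 = (541/3 + 75625) - 118946 = 227416/3 - 118946 = -129422/3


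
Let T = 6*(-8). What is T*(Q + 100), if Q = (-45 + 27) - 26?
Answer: -2688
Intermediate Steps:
T = -48
Q = -44 (Q = -18 - 26 = -44)
T*(Q + 100) = -48*(-44 + 100) = -48*56 = -2688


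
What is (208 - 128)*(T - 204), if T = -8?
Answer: -16960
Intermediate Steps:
(208 - 128)*(T - 204) = (208 - 128)*(-8 - 204) = 80*(-212) = -16960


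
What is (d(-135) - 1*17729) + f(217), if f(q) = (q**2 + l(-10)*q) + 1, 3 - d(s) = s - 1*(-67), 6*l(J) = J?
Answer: 87211/3 ≈ 29070.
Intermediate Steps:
l(J) = J/6
d(s) = -64 - s (d(s) = 3 - (s - 1*(-67)) = 3 - (s + 67) = 3 - (67 + s) = 3 + (-67 - s) = -64 - s)
f(q) = 1 + q**2 - 5*q/3 (f(q) = (q**2 + ((1/6)*(-10))*q) + 1 = (q**2 - 5*q/3) + 1 = 1 + q**2 - 5*q/3)
(d(-135) - 1*17729) + f(217) = ((-64 - 1*(-135)) - 1*17729) + (1 + 217**2 - 5/3*217) = ((-64 + 135) - 17729) + (1 + 47089 - 1085/3) = (71 - 17729) + 140185/3 = -17658 + 140185/3 = 87211/3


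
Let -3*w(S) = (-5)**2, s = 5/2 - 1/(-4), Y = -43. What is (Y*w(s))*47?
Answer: 50525/3 ≈ 16842.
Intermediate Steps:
s = 11/4 (s = 5*(1/2) - 1*(-1/4) = 5/2 + 1/4 = 11/4 ≈ 2.7500)
w(S) = -25/3 (w(S) = -1/3*(-5)**2 = -1/3*25 = -25/3)
(Y*w(s))*47 = -43*(-25/3)*47 = (1075/3)*47 = 50525/3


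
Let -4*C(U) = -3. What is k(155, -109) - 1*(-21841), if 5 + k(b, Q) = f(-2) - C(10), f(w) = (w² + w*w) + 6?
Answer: 87397/4 ≈ 21849.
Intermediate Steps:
f(w) = 6 + 2*w² (f(w) = (w² + w²) + 6 = 2*w² + 6 = 6 + 2*w²)
C(U) = ¾ (C(U) = -¼*(-3) = ¾)
k(b, Q) = 33/4 (k(b, Q) = -5 + ((6 + 2*(-2)²) - 1*¾) = -5 + ((6 + 2*4) - ¾) = -5 + ((6 + 8) - ¾) = -5 + (14 - ¾) = -5 + 53/4 = 33/4)
k(155, -109) - 1*(-21841) = 33/4 - 1*(-21841) = 33/4 + 21841 = 87397/4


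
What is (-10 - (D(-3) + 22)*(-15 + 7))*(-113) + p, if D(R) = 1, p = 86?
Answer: -19576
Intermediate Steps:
(-10 - (D(-3) + 22)*(-15 + 7))*(-113) + p = (-10 - (1 + 22)*(-15 + 7))*(-113) + 86 = (-10 - 23*(-8))*(-113) + 86 = (-10 - 1*(-184))*(-113) + 86 = (-10 + 184)*(-113) + 86 = 174*(-113) + 86 = -19662 + 86 = -19576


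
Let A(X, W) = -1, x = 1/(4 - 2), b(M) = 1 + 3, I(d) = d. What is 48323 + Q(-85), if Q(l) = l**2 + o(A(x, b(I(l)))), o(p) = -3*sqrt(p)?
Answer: 55548 - 3*I ≈ 55548.0 - 3.0*I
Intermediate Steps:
b(M) = 4
x = 1/2 ≈ 0.50000
Q(l) = l**2 - 3*I
48323 + Q(-85) = 48323 + ((-85)**2 - 3*I) = 48323 + (7225 - 3*I) = 55548 - 3*I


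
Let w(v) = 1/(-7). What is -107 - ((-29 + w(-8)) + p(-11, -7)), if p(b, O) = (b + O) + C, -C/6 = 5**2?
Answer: 631/7 ≈ 90.143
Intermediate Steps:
C = -150 (C = -6*5**2 = -6*25 = -150)
p(b, O) = -150 + O + b (p(b, O) = (b + O) - 150 = (O + b) - 150 = -150 + O + b)
w(v) = -1/7
-107 - ((-29 + w(-8)) + p(-11, -7)) = -107 - ((-29 - 1/7) + (-150 - 7 - 11)) = -107 - (-204/7 - 168) = -107 - 1*(-1380/7) = -107 + 1380/7 = 631/7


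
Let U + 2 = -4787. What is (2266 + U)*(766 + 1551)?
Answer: -5845791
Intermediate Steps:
U = -4789 (U = -2 - 4787 = -4789)
(2266 + U)*(766 + 1551) = (2266 - 4789)*(766 + 1551) = -2523*2317 = -5845791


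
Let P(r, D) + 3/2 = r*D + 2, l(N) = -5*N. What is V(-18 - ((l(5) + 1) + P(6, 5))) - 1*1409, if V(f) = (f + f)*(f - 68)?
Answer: 6247/2 ≈ 3123.5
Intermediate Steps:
P(r, D) = ½ + D*r (P(r, D) = -3/2 + (r*D + 2) = -3/2 + (D*r + 2) = -3/2 + (2 + D*r) = ½ + D*r)
V(f) = 2*f*(-68 + f) (V(f) = (2*f)*(-68 + f) = 2*f*(-68 + f))
V(-18 - ((l(5) + 1) + P(6, 5))) - 1*1409 = 2*(-18 - ((-5*5 + 1) + (½ + 5*6)))*(-68 + (-18 - ((-5*5 + 1) + (½ + 5*6)))) - 1*1409 = 2*(-18 - ((-25 + 1) + (½ + 30)))*(-68 + (-18 - ((-25 + 1) + (½ + 30)))) - 1409 = 2*(-18 - (-24 + 61/2))*(-68 + (-18 - (-24 + 61/2))) - 1409 = 2*(-18 - 1*13/2)*(-68 + (-18 - 1*13/2)) - 1409 = 2*(-18 - 13/2)*(-68 + (-18 - 13/2)) - 1409 = 2*(-49/2)*(-68 - 49/2) - 1409 = 2*(-49/2)*(-185/2) - 1409 = 9065/2 - 1409 = 6247/2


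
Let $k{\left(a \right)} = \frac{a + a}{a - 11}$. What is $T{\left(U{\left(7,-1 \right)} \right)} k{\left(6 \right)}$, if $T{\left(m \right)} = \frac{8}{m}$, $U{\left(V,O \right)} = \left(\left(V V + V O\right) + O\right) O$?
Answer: $\frac{96}{205} \approx 0.46829$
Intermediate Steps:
$U{\left(V,O \right)} = O \left(O + V^{2} + O V\right)$ ($U{\left(V,O \right)} = \left(\left(V^{2} + O V\right) + O\right) O = \left(O + V^{2} + O V\right) O = O \left(O + V^{2} + O V\right)$)
$k{\left(a \right)} = \frac{2 a}{-11 + a}$
$T{\left(U{\left(7,-1 \right)} \right)} k{\left(6 \right)} = \frac{8}{\left(-1\right) \left(-1 + 7^{2} - 7\right)} 2 \cdot 6 \frac{1}{-11 + 6} = \frac{8}{\left(-1\right) \left(-1 + 49 - 7\right)} 2 \cdot 6 \frac{1}{-5} = \frac{8}{\left(-1\right) 41} \cdot 2 \cdot 6 \left(- \frac{1}{5}\right) = \frac{8}{-41} \left(- \frac{12}{5}\right) = 8 \left(- \frac{1}{41}\right) \left(- \frac{12}{5}\right) = \left(- \frac{8}{41}\right) \left(- \frac{12}{5}\right) = \frac{96}{205}$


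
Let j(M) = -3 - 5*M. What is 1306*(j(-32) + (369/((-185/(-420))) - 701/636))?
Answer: 15268474079/11766 ≈ 1.2977e+6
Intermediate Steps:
1306*(j(-32) + (369/((-185/(-420))) - 701/636)) = 1306*((-3 - 5*(-32)) + (369/((-185/(-420))) - 701/636)) = 1306*((-3 + 160) + (369/((-185*(-1/420))) - 701*1/636)) = 1306*(157 + (369/(37/84) - 701/636)) = 1306*(157 + (369*(84/37) - 701/636)) = 1306*(157 + (30996/37 - 701/636)) = 1306*(157 + 19687519/23532) = 1306*(23382043/23532) = 15268474079/11766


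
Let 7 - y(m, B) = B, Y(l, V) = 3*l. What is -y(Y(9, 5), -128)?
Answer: -135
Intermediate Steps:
y(m, B) = 7 - B
-y(Y(9, 5), -128) = -(7 - 1*(-128)) = -(7 + 128) = -1*135 = -135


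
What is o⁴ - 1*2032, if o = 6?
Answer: -736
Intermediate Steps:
o⁴ - 1*2032 = 6⁴ - 1*2032 = 1296 - 2032 = -736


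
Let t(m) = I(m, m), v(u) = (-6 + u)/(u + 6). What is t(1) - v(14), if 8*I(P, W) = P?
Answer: -11/40 ≈ -0.27500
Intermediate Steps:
I(P, W) = P/8
v(u) = (-6 + u)/(6 + u)
t(m) = m/8
t(1) - v(14) = (⅛)*1 - (-6 + 14)/(6 + 14) = ⅛ - 8/20 = ⅛ - 1*⅖ = ⅛ - ⅖ = -11/40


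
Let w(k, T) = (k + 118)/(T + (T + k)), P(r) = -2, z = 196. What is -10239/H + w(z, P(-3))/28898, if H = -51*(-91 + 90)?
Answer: -9468369235/47161536 ≈ -200.76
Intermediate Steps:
H = 51 (H = -51*(-1) = 51)
w(k, T) = (118 + k)/(k + 2*T)
-10239/H + w(z, P(-3))/28898 = -10239/51 + ((118 + 196)/(196 + 2*(-2)))/28898 = -10239*1/51 + (314/(196 - 4))*(1/28898) = -3413/17 + (314/192)*(1/28898) = -3413/17 + ((1/192)*314)*(1/28898) = -3413/17 + (157/96)*(1/28898) = -3413/17 + 157/2774208 = -9468369235/47161536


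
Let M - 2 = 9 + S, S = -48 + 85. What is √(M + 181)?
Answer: √229 ≈ 15.133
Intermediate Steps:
S = 37
M = 48 (M = 2 + (9 + 37) = 2 + 46 = 48)
√(M + 181) = √(48 + 181) = √229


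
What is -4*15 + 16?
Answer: -44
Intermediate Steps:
-4*15 + 16 = -60 + 16 = -44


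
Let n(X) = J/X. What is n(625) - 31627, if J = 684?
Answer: -19766191/625 ≈ -31626.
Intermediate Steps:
n(X) = 684/X
n(625) - 31627 = 684/625 - 31627 = -19766191/625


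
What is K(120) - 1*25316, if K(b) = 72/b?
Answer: -126577/5 ≈ -25315.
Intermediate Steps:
K(120) - 1*25316 = 72/120 - 1*25316 = 72*(1/120) - 25316 = ⅗ - 25316 = -126577/5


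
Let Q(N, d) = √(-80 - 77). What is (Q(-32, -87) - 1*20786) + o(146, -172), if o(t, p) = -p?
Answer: -20614 + I*√157 ≈ -20614.0 + 12.53*I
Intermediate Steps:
Q(N, d) = I*√157 (Q(N, d) = √(-157) = I*√157)
(Q(-32, -87) - 1*20786) + o(146, -172) = (I*√157 - 1*20786) - 1*(-172) = (I*√157 - 20786) + 172 = (-20786 + I*√157) + 172 = -20614 + I*√157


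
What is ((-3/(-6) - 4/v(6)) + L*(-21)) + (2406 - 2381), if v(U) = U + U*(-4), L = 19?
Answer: -6719/18 ≈ -373.28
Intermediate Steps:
v(U) = -3*U (v(U) = U - 4*U = -3*U)
((-3/(-6) - 4/v(6)) + L*(-21)) + (2406 - 2381) = ((-3/(-6) - 4/((-3*6))) + 19*(-21)) + (2406 - 2381) = ((-3*(-⅙) - 4/(-18)) - 399) + 25 = ((½ - 4*(-1/18)) - 399) + 25 = ((½ + 2/9) - 399) + 25 = (13/18 - 399) + 25 = -7169/18 + 25 = -6719/18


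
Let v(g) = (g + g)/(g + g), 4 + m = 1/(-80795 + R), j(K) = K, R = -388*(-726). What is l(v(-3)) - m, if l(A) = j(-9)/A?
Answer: -1004466/200893 ≈ -5.0000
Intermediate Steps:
R = 281688
m = -803571/200893 (m = -4 + 1/(-80795 + 281688) = -4 + 1/200893 = -803571/200893 ≈ -4.0000)
v(g) = 1 (v(g) = (2*g)/((2*g)) = (2*g)*(1/(2*g)) = 1)
l(A) = -9/A
l(v(-3)) - m = -9/1 - 1*(-803571/200893) = -9*1 + 803571/200893 = -9 + 803571/200893 = -1004466/200893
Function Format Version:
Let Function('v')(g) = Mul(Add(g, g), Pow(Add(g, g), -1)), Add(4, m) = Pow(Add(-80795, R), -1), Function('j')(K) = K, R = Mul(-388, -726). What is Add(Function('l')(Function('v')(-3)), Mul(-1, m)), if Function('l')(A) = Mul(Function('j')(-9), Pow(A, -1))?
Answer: Rational(-1004466, 200893) ≈ -5.0000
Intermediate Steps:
R = 281688
m = Rational(-803571, 200893) (m = Add(-4, Pow(Add(-80795, 281688), -1)) = Add(-4, Pow(200893, -1)) = Add(-4, Rational(1, 200893)) = Rational(-803571, 200893) ≈ -4.0000)
Function('v')(g) = 1 (Function('v')(g) = Mul(Mul(2, g), Pow(Mul(2, g), -1)) = Mul(Mul(2, g), Mul(Rational(1, 2), Pow(g, -1))) = 1)
Function('l')(A) = Mul(-9, Pow(A, -1))
Add(Function('l')(Function('v')(-3)), Mul(-1, m)) = Add(Mul(-9, Pow(1, -1)), Mul(-1, Rational(-803571, 200893))) = Add(Mul(-9, 1), Rational(803571, 200893)) = Add(-9, Rational(803571, 200893)) = Rational(-1004466, 200893)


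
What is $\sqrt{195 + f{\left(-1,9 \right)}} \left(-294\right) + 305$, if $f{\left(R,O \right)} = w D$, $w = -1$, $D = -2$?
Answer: $305 - 294 \sqrt{197} \approx -3821.5$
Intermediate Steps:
$f{\left(R,O \right)} = 2$ ($f{\left(R,O \right)} = \left(-1\right) \left(-2\right) = 2$)
$\sqrt{195 + f{\left(-1,9 \right)}} \left(-294\right) + 305 = \sqrt{195 + 2} \left(-294\right) + 305 = \sqrt{197} \left(-294\right) + 305 = - 294 \sqrt{197} + 305 = 305 - 294 \sqrt{197}$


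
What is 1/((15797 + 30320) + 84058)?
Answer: 1/130175 ≈ 7.6820e-6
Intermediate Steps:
1/((15797 + 30320) + 84058) = 1/(46117 + 84058) = 1/130175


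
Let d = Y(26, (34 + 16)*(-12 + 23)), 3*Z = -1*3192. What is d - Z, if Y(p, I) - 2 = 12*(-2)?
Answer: 1042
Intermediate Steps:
Y(p, I) = -22 (Y(p, I) = 2 + 12*(-2) = 2 - 24 = -22)
Z = -1064 (Z = (-1*3192)/3 = (⅓)*(-3192) = -1064)
d = -22
d - Z = -22 - 1*(-1064) = -22 + 1064 = 1042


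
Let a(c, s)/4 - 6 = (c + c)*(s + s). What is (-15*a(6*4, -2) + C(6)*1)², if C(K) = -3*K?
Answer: 124144164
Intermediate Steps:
a(c, s) = 24 + 16*c*s (a(c, s) = 24 + 4*((c + c)*(s + s)) = 24 + 4*((2*c)*(2*s)) = 24 + 4*(4*c*s) = 24 + 16*c*s)
(-15*a(6*4, -2) + C(6)*1)² = (-15*(24 + 16*(6*4)*(-2)) - 3*6*1)² = (-15*(24 + 16*24*(-2)) - 18*1)² = (-15*(24 - 768) - 18)² = (-15*(-744) - 18)² = (11160 - 18)² = 11142² = 124144164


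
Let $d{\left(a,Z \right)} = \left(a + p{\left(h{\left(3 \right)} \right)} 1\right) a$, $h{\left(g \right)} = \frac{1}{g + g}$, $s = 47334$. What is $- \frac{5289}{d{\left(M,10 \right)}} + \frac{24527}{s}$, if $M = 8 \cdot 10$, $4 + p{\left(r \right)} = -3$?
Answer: $- \frac{53555923}{138215280} \approx -0.38748$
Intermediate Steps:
$h{\left(g \right)} = \frac{1}{2 g}$
$p{\left(r \right)} = -7$ ($p{\left(r \right)} = -4 - 3 = -7$)
$M = 80$
$d{\left(a,Z \right)} = a \left(-7 + a\right)$ ($d{\left(a,Z \right)} = \left(a - 7\right) a = \left(-7 + a\right) a = a \left(-7 + a\right)$)
$- \frac{5289}{d{\left(M,10 \right)}} + \frac{24527}{s} = - \frac{5289}{80 \left(-7 + 80\right)} + \frac{24527}{47334} = - \frac{5289}{80 \cdot 73} + 24527 \cdot \frac{1}{47334} = - \frac{5289}{5840} + \frac{24527}{47334} = - \frac{53555923}{138215280}$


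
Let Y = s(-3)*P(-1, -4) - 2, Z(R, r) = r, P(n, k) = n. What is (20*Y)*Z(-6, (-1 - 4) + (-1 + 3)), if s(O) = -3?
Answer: -60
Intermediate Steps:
Y = 1 (Y = -3*(-1) - 2 = 3 - 2 = 1)
(20*Y)*Z(-6, (-1 - 4) + (-1 + 3)) = (20*1)*((-1 - 4) + (-1 + 3)) = 20*(-5 + 2) = 20*(-3) = -60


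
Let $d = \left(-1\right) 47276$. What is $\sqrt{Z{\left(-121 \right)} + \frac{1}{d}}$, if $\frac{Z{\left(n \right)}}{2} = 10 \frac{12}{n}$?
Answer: $\frac{i \sqrt{134102640659}}{260018} \approx 1.4084 i$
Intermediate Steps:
$d = -47276$
$Z{\left(n \right)} = \frac{240}{n}$ ($Z{\left(n \right)} = 2 \cdot 10 \frac{12}{n} = 2 \frac{120}{n} = \frac{240}{n}$)
$\sqrt{Z{\left(-121 \right)} + \frac{1}{d}} = \sqrt{\frac{240}{-121} + \frac{1}{-47276}} = \sqrt{240 \left(- \frac{1}{121}\right) - \frac{1}{47276}} = \sqrt{- \frac{240}{121} - \frac{1}{47276}} = \sqrt{- \frac{11346361}{5720396}} = \frac{i \sqrt{134102640659}}{260018}$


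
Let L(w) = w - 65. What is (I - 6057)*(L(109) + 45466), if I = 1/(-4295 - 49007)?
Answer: -7346456642325/26651 ≈ -2.7565e+8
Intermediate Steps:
L(w) = -65 + w
I = -1/53302 (I = 1/(-53302) = -1/53302 ≈ -1.8761e-5)
(I - 6057)*(L(109) + 45466) = (-1/53302 - 6057)*((-65 + 109) + 45466) = -322850215*(44 + 45466)/53302 = -322850215/53302*45510 = -7346456642325/26651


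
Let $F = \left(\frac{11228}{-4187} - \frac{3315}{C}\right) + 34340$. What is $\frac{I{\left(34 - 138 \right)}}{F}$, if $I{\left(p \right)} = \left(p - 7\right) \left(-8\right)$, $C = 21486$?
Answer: $\frac{8876239024}{343226211463} \approx 0.025861$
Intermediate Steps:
$F = \frac{1029678634389}{29987294}$ ($F = \left(\frac{11228}{-4187} - \frac{3315}{21486}\right) + 34340 = \left(11228 \left(- \frac{1}{4187}\right) - \frac{1105}{7162}\right) + 34340 = \left(- \frac{11228}{4187} - \frac{1105}{7162}\right) + 34340 = - \frac{85041571}{29987294} + 34340 = \frac{1029678634389}{29987294} \approx 34337.0$)
$I{\left(p \right)} = 56 - 8 p$ ($I{\left(p \right)} = \left(-7 + p\right) \left(-8\right) = 56 - 8 p$)
$\frac{I{\left(34 - 138 \right)}}{F} = \frac{56 - 8 \left(34 - 138\right)}{\frac{1029678634389}{29987294}} = \left(56 - 8 \left(34 - 138\right)\right) \frac{29987294}{1029678634389} = \left(56 - -832\right) \frac{29987294}{1029678634389} = \left(56 + 832\right) \frac{29987294}{1029678634389} = 888 \cdot \frac{29987294}{1029678634389} = \frac{8876239024}{343226211463}$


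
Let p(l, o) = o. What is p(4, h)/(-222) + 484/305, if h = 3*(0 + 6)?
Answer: 16993/11285 ≈ 1.5058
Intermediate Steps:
h = 18 (h = 3*6 = 18)
p(4, h)/(-222) + 484/305 = 18/(-222) + 484/305 = 18*(-1/222) + 484*(1/305) = -3/37 + 484/305 = 16993/11285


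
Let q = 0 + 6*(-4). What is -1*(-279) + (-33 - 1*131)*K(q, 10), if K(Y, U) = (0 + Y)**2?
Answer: -94185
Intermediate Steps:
q = -24 (q = 0 - 24 = -24)
K(Y, U) = Y**2
-1*(-279) + (-33 - 1*131)*K(q, 10) = -1*(-279) + (-33 - 1*131)*(-24)**2 = 279 + (-33 - 131)*576 = 279 - 164*576 = 279 - 94464 = -94185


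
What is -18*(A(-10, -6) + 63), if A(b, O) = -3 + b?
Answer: -900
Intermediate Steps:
-18*(A(-10, -6) + 63) = -18*((-3 - 10) + 63) = -18*(-13 + 63) = -18*50 = -900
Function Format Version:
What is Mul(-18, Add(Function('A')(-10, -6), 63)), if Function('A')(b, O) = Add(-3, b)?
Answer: -900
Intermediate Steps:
Mul(-18, Add(Function('A')(-10, -6), 63)) = Mul(-18, Add(Add(-3, -10), 63)) = Mul(-18, Add(-13, 63)) = Mul(-18, 50) = -900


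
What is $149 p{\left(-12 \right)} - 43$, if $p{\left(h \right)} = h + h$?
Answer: $-3619$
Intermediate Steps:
$p{\left(h \right)} = 2 h$
$149 p{\left(-12 \right)} - 43 = 149 \cdot 2 \left(-12\right) - 43 = 149 \left(-24\right) - 43 = -3576 - 43 = -3619$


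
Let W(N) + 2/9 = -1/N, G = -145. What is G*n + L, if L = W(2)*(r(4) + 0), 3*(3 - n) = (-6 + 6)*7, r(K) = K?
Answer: -3941/9 ≈ -437.89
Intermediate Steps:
n = 3 (n = 3 - (-6 + 6)*7/3 = 3 - 0*7 = 3 - 1/3*0 = 3 + 0 = 3)
W(N) = -2/9 - 1/N
L = -26/9 (L = (-2/9 - 1/2)*(4 + 0) = (-2/9 - 1*1/2)*4 = (-2/9 - 1/2)*4 = -13/18*4 = -26/9 ≈ -2.8889)
G*n + L = -145*3 - 26/9 = -435 - 26/9 = -3941/9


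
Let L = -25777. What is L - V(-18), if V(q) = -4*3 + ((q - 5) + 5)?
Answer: -25747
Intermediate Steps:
V(q) = -12 + q (V(q) = -12 + ((-5 + q) + 5) = -12 + q)
L - V(-18) = -25777 - (-12 - 18) = -25777 - 1*(-30) = -25777 + 30 = -25747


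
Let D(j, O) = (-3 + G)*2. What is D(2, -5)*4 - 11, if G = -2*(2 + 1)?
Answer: -83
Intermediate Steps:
G = -6 (G = -2*3 = -6)
D(j, O) = -18 (D(j, O) = (-3 - 6)*2 = -9*2 = -18)
D(2, -5)*4 - 11 = -18*4 - 11 = -72 - 11 = -83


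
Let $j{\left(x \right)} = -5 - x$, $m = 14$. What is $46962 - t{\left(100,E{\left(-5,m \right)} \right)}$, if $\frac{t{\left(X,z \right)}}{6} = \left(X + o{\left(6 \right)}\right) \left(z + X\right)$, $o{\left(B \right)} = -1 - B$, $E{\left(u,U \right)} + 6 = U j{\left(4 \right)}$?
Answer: $64818$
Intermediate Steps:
$E{\left(u,U \right)} = -6 - 9 U$ ($E{\left(u,U \right)} = -6 + U \left(-5 - 4\right) = -6 + U \left(-9\right) = -6 - 9 U$)
$t{\left(X,z \right)} = 6 \left(-7 + X\right) \left(X + z\right)$ ($t{\left(X,z \right)} = 6 \left(X - 7\right) \left(z + X\right) = 6 \left(X - 7\right) \left(X + z\right) = 6 \left(-7 + X\right) \left(X + z\right)$)
$46962 - t{\left(100,E{\left(-5,m \right)} \right)} = 46962 - \left(\left(-42\right) 100 - 42 \left(-6 - 126\right) + 6 \cdot 100^{2} + 6 \cdot 100 \left(-6 - 126\right)\right) = 46962 - \left(-4200 - 42 \left(-6 - 126\right) + 6 \cdot 10000 + 6 \cdot 100 \left(-6 - 126\right)\right) = 46962 - \left(-4200 - -5544 + 60000 + 6 \cdot 100 \left(-132\right)\right) = 46962 - \left(-4200 + 5544 + 60000 - 79200\right) = 46962 - -17856 = 46962 + 17856 = 64818$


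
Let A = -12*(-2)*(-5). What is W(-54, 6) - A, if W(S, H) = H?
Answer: 126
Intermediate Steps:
A = -120 (A = 24*(-5) = -120)
W(-54, 6) - A = 6 - 1*(-120) = 6 + 120 = 126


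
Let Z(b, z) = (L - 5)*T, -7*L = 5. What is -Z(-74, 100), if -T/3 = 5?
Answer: -600/7 ≈ -85.714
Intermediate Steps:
L = -5/7 (L = -1/7*5 = -5/7 ≈ -0.71429)
T = -15 (T = -3*5 = -15)
Z(b, z) = 600/7 (Z(b, z) = (-5/7 - 5)*(-15) = -40/7*(-15) = 600/7)
-Z(-74, 100) = -1*600/7 = -600/7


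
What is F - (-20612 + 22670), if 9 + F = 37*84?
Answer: 1041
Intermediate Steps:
F = 3099 (F = -9 + 37*84 = -9 + 3108 = 3099)
F - (-20612 + 22670) = 3099 - (-20612 + 22670) = 3099 - 1*2058 = 3099 - 2058 = 1041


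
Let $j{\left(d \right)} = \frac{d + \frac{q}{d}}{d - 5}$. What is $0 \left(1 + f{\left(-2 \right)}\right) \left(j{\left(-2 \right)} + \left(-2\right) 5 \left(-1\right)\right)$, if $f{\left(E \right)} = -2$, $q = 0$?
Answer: $0$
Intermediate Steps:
$j{\left(d \right)} = \frac{d}{-5 + d}$ ($j{\left(d \right)} = \frac{d + \frac{0}{d}}{d - 5} = \frac{d + 0}{-5 + d} = \frac{d}{-5 + d}$)
$0 \left(1 + f{\left(-2 \right)}\right) \left(j{\left(-2 \right)} + \left(-2\right) 5 \left(-1\right)\right) = 0 \left(1 - 2\right) \left(- \frac{2}{-5 - 2} + \left(-2\right) 5 \left(-1\right)\right) = 0 \left(-1\right) \left(- \frac{2}{-7} - -10\right) = 0 \left(\left(-2\right) \left(- \frac{1}{7}\right) + 10\right) = 0 \left(\frac{2}{7} + 10\right) = 0 \cdot \frac{72}{7} = 0$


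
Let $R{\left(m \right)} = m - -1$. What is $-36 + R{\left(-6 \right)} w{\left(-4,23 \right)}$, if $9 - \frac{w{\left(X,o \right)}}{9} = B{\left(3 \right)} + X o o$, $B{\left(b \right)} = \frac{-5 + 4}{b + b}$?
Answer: $- \frac{191337}{2} \approx -95669.0$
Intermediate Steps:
$B{\left(b \right)} = - \frac{1}{2 b}$
$w{\left(X,o \right)} = \frac{165}{2} - 9 X o^{2}$ ($w{\left(X,o \right)} = 81 - 9 \left(- \frac{1}{2 \cdot 3} + X o o\right) = 81 - 9 \left(\left(- \frac{1}{2}\right) \frac{1}{3} + X o^{2}\right) = 81 - 9 \left(- \frac{1}{6} + X o^{2}\right) = 81 - \left(- \frac{3}{2} + 9 X o^{2}\right) = \frac{165}{2} - 9 X o^{2}$)
$R{\left(m \right)} = 1 + m$ ($R{\left(m \right)} = m + 1 = 1 + m$)
$-36 + R{\left(-6 \right)} w{\left(-4,23 \right)} = -36 + \left(1 - 6\right) \left(\frac{165}{2} - - 36 \cdot 23^{2}\right) = -36 - 5 \left(\frac{165}{2} - \left(-36\right) 529\right) = -36 - 5 \left(\frac{165}{2} + 19044\right) = -36 - \frac{191265}{2} = - \frac{191337}{2}$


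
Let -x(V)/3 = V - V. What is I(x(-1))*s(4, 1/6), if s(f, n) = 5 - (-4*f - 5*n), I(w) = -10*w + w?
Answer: 0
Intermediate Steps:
x(V) = 0 (x(V) = -3*(V - V) = -3*0 = 0)
I(w) = -9*w
s(f, n) = 5 + 4*f + 5*n (s(f, n) = 5 - (-5*n - 4*f) = 5 + (4*f + 5*n) = 5 + 4*f + 5*n)
I(x(-1))*s(4, 1/6) = (-9*0)*(5 + 4*4 + 5/6) = 0*(5 + 16 + 5*(1/6)) = 0*(5 + 16 + 5/6) = 0*(131/6) = 0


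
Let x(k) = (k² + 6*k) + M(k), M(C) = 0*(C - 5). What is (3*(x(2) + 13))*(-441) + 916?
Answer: -37451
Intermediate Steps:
M(C) = 0 (M(C) = 0*(-5 + C) = 0)
x(k) = k² + 6*k (x(k) = (k² + 6*k) + 0 = k² + 6*k)
(3*(x(2) + 13))*(-441) + 916 = (3*(2*(6 + 2) + 13))*(-441) + 916 = (3*(2*8 + 13))*(-441) + 916 = (3*(16 + 13))*(-441) + 916 = (3*29)*(-441) + 916 = 87*(-441) + 916 = -38367 + 916 = -37451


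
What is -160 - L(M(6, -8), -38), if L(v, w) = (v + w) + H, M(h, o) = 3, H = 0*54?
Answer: -125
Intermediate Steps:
H = 0
L(v, w) = v + w (L(v, w) = (v + w) + 0 = v + w)
-160 - L(M(6, -8), -38) = -160 - (3 - 38) = -160 - 1*(-35) = -160 + 35 = -125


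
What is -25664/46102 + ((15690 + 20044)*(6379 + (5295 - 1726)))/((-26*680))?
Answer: -60253224847/2996630 ≈ -20107.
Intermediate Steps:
-25664/46102 + ((15690 + 20044)*(6379 + (5295 - 1726)))/((-26*680)) = -25664*1/46102 + (35734*(6379 + 3569))/(-17680) = -12832/23051 + (35734*9948)*(-1/17680) = -12832/23051 + 355481832*(-1/17680) = -12832/23051 - 2613837/130 = -60253224847/2996630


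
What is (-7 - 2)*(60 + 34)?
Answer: -846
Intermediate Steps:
(-7 - 2)*(60 + 34) = -9*94 = -846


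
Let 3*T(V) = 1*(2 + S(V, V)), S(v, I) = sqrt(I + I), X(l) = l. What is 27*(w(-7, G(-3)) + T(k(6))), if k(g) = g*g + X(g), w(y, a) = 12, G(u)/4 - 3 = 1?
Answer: 342 + 18*sqrt(21) ≈ 424.49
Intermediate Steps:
G(u) = 16 (G(u) = 12 + 4*1 = 12 + 4 = 16)
S(v, I) = sqrt(2)*sqrt(I) (S(v, I) = sqrt(2*I) = sqrt(2)*sqrt(I))
k(g) = g + g**2 (k(g) = g*g + g = g**2 + g = g + g**2)
T(V) = 2/3 + sqrt(2)*sqrt(V)/3 (T(V) = (1*(2 + sqrt(2)*sqrt(V)))/3 = (2 + sqrt(2)*sqrt(V))/3 = 2/3 + sqrt(2)*sqrt(V)/3)
27*(w(-7, G(-3)) + T(k(6))) = 27*(12 + (2/3 + sqrt(2)*sqrt(6*(1 + 6))/3)) = 27*(12 + (2/3 + sqrt(2)*sqrt(6*7)/3)) = 27*(12 + (2/3 + sqrt(2)*sqrt(42)/3)) = 27*(12 + (2/3 + 2*sqrt(21)/3)) = 27*(38/3 + 2*sqrt(21)/3) = 342 + 18*sqrt(21)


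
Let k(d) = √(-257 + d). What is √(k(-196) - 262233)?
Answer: √(-262233 + I*√453) ≈ 0.021 + 512.09*I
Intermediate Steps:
√(k(-196) - 262233) = √(√(-257 - 196) - 262233) = √(√(-453) - 262233) = √(I*√453 - 262233) = √(-262233 + I*√453)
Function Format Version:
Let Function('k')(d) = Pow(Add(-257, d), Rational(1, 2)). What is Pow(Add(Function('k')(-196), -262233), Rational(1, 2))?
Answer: Pow(Add(-262233, Mul(I, Pow(453, Rational(1, 2)))), Rational(1, 2)) ≈ Add(0.021, Mul(512.09, I))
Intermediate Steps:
Pow(Add(Function('k')(-196), -262233), Rational(1, 2)) = Pow(Add(Pow(Add(-257, -196), Rational(1, 2)), -262233), Rational(1, 2)) = Pow(Add(Pow(-453, Rational(1, 2)), -262233), Rational(1, 2)) = Pow(Add(Mul(I, Pow(453, Rational(1, 2))), -262233), Rational(1, 2)) = Pow(Add(-262233, Mul(I, Pow(453, Rational(1, 2)))), Rational(1, 2))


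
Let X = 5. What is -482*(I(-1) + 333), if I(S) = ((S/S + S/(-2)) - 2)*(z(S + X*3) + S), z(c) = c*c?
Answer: -113511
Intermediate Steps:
z(c) = c²
I(S) = (-1 - S/2)*(S + (15 + S)²) (I(S) = ((S/S + S/(-2)) - 2)*((S + 5*3)² + S) = ((1 + S*(-½)) - 2)*((S + 15)² + S) = ((1 - S/2) - 2)*((15 + S)² + S) = (-1 - S/2)*(S + (15 + S)²))
-482*(I(-1) + 333) = -482*((-225 - 287/2*(-1) - 33/2*(-1)² - ½*(-1)³) + 333) = -482*((-225 + 287/2 - 33/2*1 - ½*(-1)) + 333) = -482*((-225 + 287/2 - 33/2 + ½) + 333) = -482*(-195/2 + 333) = -482*471/2 = -113511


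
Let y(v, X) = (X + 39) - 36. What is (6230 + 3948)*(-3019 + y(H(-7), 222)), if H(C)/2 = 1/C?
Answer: -28437332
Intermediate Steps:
H(C) = 2/C (H(C) = 2*(1/C) = 2/C)
y(v, X) = 3 + X (y(v, X) = (39 + X) - 36 = 3 + X)
(6230 + 3948)*(-3019 + y(H(-7), 222)) = (6230 + 3948)*(-3019 + (3 + 222)) = 10178*(-3019 + 225) = 10178*(-2794) = -28437332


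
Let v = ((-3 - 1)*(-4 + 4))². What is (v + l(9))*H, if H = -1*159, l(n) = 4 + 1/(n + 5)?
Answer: -9063/14 ≈ -647.36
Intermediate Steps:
l(n) = 4 + 1/(5 + n)
H = -159
v = 0 (v = (-4*0)² = 0² = 0)
(v + l(9))*H = (0 + (21 + 4*9)/(5 + 9))*(-159) = (0 + (21 + 36)/14)*(-159) = (0 + (1/14)*57)*(-159) = (0 + 57/14)*(-159) = (57/14)*(-159) = -9063/14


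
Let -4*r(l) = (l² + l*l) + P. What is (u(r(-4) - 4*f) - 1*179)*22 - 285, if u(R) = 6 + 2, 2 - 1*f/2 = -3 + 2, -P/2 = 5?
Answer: -4047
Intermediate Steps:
P = -10 (P = -2*5 = -10)
f = 6 (f = 4 - 2*(-3 + 2) = 4 - 2*(-1) = 4 + 2 = 6)
r(l) = 5/2 - l²/2 (r(l) = -((l² + l*l) - 10)/4 = -((l² + l²) - 10)/4 = -(2*l² - 10)/4 = -(-10 + 2*l²)/4 = 5/2 - l²/2)
u(R) = 8
(u(r(-4) - 4*f) - 1*179)*22 - 285 = (8 - 1*179)*22 - 285 = (8 - 179)*22 - 285 = -171*22 - 285 = -3762 - 285 = -4047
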